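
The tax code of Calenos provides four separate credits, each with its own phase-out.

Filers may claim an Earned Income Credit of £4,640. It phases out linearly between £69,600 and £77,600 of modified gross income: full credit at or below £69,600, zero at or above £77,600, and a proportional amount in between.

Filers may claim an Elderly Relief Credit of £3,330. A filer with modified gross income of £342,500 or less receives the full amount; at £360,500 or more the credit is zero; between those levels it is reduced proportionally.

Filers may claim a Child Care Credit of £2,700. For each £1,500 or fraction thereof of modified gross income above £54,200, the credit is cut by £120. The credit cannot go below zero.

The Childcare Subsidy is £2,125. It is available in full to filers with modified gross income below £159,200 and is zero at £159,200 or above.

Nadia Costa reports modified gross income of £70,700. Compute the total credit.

£10,837

Earned Income Credit: £70,700 is £1,100 into a £8,000 phase-out range, leaving 6,900/8,000 of the credit: £4,640 × 6,900/8,000 = £4,002.
Elderly Relief Credit: £70,700 is at or below the £342,500 threshold, so the full £3,330 applies.
Child Care Credit: income exceeds £54,200 by £16,500, which is 11 full-or-partial £1,500 increments; reduction = 11 × £120 = £1,320, leaving £1,380.
Childcare Subsidy: £70,700 is below the £159,200 cutoff, so the full £2,125 applies.
Total: £4,002 + £3,330 + £1,380 + £2,125 = £10,837.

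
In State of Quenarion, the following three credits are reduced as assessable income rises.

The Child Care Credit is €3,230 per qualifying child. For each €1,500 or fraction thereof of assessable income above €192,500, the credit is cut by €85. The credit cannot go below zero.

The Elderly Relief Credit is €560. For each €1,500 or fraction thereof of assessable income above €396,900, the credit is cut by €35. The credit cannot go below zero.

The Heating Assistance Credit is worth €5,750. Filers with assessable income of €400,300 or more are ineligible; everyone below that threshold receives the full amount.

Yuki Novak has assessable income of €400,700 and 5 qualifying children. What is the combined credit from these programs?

Child Care Credit: base = 5 × €3,230 = €16,150. income exceeds €192,500 by €208,200, which is 139 full-or-partial €1,500 increments; reduction = 139 × €85 = €11,815, leaving €4,335.
Elderly Relief Credit: income exceeds €396,900 by €3,800, which is 3 full-or-partial €1,500 increments; reduction = 3 × €35 = €105, leaving €455.
Heating Assistance Credit: €400,700 meets or exceeds the €400,300 cutoff, so the credit is €0.
Total: €4,335 + €455 + €0 = €4,790.

€4,790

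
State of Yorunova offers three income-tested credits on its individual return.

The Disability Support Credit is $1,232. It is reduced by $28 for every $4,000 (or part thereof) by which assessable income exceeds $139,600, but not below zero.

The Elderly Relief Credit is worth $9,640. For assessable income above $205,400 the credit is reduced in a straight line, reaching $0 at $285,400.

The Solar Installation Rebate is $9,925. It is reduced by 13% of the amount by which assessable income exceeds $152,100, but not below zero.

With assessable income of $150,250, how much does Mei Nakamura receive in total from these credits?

$20,713

Disability Support Credit: income exceeds $139,600 by $10,650, which is 3 full-or-partial $4,000 increments; reduction = 3 × $28 = $84, leaving $1,148.
Elderly Relief Credit: $150,250 is at or below the $205,400 threshold, so the full $9,640 applies.
Solar Installation Rebate: $150,250 is at or below the $152,100 threshold, so the full $9,925 applies.
Total: $1,148 + $9,640 + $9,925 = $20,713.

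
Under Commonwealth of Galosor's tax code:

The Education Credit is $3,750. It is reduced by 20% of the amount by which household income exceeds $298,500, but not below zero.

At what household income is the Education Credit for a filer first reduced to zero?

The credit falls by 20% of each dollar above $298,500, so it reaches zero when the excess is $3,750 / 20% = $18,750: income = $298,500 + $18,750 = $317,250.

$317,250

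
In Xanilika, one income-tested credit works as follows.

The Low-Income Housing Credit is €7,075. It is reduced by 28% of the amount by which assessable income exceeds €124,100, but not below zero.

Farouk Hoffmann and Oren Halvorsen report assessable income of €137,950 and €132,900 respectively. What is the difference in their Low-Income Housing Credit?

€1,414

Farouk (€137,950): Low-Income Housing Credit: 28% of the €13,850 excess over €124,100 is €3,878; credit = €7,075 − €3,878 = €3,197.
Oren (€132,900): Low-Income Housing Credit: 28% of the €8,800 excess over €124,100 is €2,464; credit = €7,075 − €2,464 = €4,611.
Difference: |€3,197 − €4,611| = €1,414.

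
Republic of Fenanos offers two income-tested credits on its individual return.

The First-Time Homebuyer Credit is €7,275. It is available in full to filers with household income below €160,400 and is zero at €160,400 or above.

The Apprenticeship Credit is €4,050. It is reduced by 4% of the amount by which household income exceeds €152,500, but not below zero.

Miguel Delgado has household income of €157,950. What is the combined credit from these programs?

€11,107

First-Time Homebuyer Credit: €157,950 is below the €160,400 cutoff, so the full €7,275 applies.
Apprenticeship Credit: 4% of the €5,450 excess over €152,500 is €218; credit = €4,050 − €218 = €3,832.
Total: €7,275 + €3,832 = €11,107.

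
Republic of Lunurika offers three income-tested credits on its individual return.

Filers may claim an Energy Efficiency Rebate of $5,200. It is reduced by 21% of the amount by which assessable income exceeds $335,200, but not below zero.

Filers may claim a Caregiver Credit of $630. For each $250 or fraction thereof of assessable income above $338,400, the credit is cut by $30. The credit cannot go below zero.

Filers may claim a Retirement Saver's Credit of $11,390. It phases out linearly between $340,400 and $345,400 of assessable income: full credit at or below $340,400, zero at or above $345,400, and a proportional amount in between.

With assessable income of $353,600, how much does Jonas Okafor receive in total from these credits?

$1,336

Energy Efficiency Rebate: 21% of the $18,400 excess over $335,200 is $3,864; credit = $5,200 − $3,864 = $1,336.
Caregiver Credit: income exceeds $338,400 by $15,200 → 61 increments × $30 = $1,830 ≥ base, so the credit is $0.
Retirement Saver's Credit: $353,600 is at or above $345,400, so the credit is $0.
Total: $1,336 + $0 + $0 = $1,336.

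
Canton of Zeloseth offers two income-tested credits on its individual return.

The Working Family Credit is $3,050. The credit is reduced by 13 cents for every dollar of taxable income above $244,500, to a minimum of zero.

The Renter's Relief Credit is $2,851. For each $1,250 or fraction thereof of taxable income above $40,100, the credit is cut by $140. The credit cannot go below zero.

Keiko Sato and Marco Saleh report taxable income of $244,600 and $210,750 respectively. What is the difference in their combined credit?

$13

Keiko ($244,600): Working Family Credit: 13% of the $100 excess over $244,500 is $13; credit = $3,050 − $13 = $3,037. Renter's Relief Credit: income exceeds $40,100 by $204,500 → 164 increments × $140 = $22,960 ≥ base, so the credit is $0. total $3,037 + $0 = $3,037
Marco ($210,750): Working Family Credit: $210,750 is at or below the $244,500 threshold, so the full $3,050 applies. Renter's Relief Credit: income exceeds $40,100 by $170,650 → 137 increments × $140 = $19,180 ≥ base, so the credit is $0. total $3,050 + $0 = $3,050
Difference: |$3,037 − $3,050| = $13.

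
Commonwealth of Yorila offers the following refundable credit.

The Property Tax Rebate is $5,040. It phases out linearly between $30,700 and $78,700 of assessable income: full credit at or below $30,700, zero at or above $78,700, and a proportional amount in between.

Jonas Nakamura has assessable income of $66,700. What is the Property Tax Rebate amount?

Property Tax Rebate: $66,700 is $36,000 into a $48,000 phase-out range, leaving 12,000/48,000 of the credit: $5,040 × 12,000/48,000 = $1,260.

$1,260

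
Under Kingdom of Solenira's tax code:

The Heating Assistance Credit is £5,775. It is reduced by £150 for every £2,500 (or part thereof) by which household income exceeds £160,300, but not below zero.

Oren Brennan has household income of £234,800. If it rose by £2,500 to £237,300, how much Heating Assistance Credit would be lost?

At £234,800 — income exceeds £160,300 by £74,500, which is 30 full-or-partial £2,500 increments; reduction = 30 × £150 = £4,500, leaving £1,275.
At £237,300 — income exceeds £160,300 by £77,000, which is 31 full-or-partial £2,500 increments; reduction = 31 × £150 = £4,650, leaving £1,125.
Lost: £1,275 − £1,125 = £150.

£150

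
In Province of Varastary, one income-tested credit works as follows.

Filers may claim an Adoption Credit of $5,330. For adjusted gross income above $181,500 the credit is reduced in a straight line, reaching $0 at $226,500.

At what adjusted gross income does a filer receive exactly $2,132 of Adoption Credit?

$2,132 is 2,132/5,330 of the full $5,330, so 3,198/5,330 of the $45,000 range has been used: income = $181,500 + $45,000 × 3,198/5,330 = $208,500.

$208,500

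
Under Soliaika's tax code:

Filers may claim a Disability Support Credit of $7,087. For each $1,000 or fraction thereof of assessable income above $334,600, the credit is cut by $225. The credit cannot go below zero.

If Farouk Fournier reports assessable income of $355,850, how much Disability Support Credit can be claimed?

Disability Support Credit: income exceeds $334,600 by $21,250, which is 22 full-or-partial $1,000 increments; reduction = 22 × $225 = $4,950, leaving $2,137.

$2,137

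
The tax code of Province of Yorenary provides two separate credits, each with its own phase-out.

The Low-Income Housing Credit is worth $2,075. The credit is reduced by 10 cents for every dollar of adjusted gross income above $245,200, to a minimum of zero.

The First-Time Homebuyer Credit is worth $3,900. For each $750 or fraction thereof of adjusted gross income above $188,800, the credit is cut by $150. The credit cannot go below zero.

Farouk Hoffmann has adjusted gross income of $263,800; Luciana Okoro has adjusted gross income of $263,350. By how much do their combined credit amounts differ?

Farouk ($263,800): Low-Income Housing Credit: 10% of the $18,600 excess over $245,200 is $1,860; credit = $2,075 − $1,860 = $215. First-Time Homebuyer Credit: income exceeds $188,800 by $75,000 → 100 increments × $150 = $15,000 ≥ base, so the credit is $0. total $215 + $0 = $215
Luciana ($263,350): Low-Income Housing Credit: 10% of the $18,150 excess over $245,200 is $1,815; credit = $2,075 − $1,815 = $260. First-Time Homebuyer Credit: income exceeds $188,800 by $74,550 → 100 increments × $150 = $15,000 ≥ base, so the credit is $0. total $260 + $0 = $260
Difference: |$215 − $260| = $45.

$45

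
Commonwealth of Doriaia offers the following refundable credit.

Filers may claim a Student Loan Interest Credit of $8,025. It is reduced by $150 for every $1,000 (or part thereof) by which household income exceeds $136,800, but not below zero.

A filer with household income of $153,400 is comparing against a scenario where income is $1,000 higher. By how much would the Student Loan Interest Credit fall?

$150

At $153,400 — income exceeds $136,800 by $16,600, which is 17 full-or-partial $1,000 increments; reduction = 17 × $150 = $2,550, leaving $5,475.
At $154,400 — income exceeds $136,800 by $17,600, which is 18 full-or-partial $1,000 increments; reduction = 18 × $150 = $2,700, leaving $5,325.
Lost: $5,475 − $5,325 = $150.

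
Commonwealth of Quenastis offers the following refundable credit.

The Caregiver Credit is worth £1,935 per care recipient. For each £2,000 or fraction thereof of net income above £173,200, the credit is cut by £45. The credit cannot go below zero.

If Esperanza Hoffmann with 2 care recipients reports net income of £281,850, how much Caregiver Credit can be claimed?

£1,395

Caregiver Credit: base = 2 × £1,935 = £3,870. income exceeds £173,200 by £108,650, which is 55 full-or-partial £2,000 increments; reduction = 55 × £45 = £2,475, leaving £1,395.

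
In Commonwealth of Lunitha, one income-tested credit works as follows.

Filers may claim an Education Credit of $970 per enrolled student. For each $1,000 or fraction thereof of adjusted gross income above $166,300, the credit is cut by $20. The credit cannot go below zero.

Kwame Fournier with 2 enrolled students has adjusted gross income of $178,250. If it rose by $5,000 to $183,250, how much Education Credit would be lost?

At $178,250 — base = 2 × $970 = $1,940. income exceeds $166,300 by $11,950, which is 12 full-or-partial $1,000 increments; reduction = 12 × $20 = $240, leaving $1,700.
At $183,250 — base = 2 × $970 = $1,940. income exceeds $166,300 by $16,950, which is 17 full-or-partial $1,000 increments; reduction = 17 × $20 = $340, leaving $1,600.
Lost: $1,700 − $1,600 = $100.

$100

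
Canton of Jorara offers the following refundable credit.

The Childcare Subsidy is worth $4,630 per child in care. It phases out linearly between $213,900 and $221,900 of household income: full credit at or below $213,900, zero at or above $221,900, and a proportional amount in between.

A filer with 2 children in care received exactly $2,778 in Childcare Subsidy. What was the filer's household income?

$219,500

Full credit = 2 × $4,630 = $9,260.
$2,778 is 2,778/9,260 of the full $9,260, so 6,482/9,260 of the $8,000 range has been used: income = $213,900 + $8,000 × 6,482/9,260 = $219,500.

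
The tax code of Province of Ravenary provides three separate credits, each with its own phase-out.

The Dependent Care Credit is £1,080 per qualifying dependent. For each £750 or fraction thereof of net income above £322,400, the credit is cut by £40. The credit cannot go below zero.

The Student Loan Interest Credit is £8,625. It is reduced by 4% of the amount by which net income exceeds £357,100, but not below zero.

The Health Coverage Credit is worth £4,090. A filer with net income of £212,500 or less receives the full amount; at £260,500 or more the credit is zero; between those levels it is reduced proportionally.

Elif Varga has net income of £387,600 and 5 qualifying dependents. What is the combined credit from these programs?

Dependent Care Credit: base = 5 × £1,080 = £5,400. income exceeds £322,400 by £65,200, which is 87 full-or-partial £750 increments; reduction = 87 × £40 = £3,480, leaving £1,920.
Student Loan Interest Credit: 4% of the £30,500 excess over £357,100 is £1,220; credit = £8,625 − £1,220 = £7,405.
Health Coverage Credit: £387,600 is at or above £260,500, so the credit is £0.
Total: £1,920 + £7,405 + £0 = £9,325.

£9,325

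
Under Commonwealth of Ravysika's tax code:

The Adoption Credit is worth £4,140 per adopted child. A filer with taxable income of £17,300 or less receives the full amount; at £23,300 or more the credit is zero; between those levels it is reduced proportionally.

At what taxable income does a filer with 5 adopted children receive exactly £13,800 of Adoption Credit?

Full credit = 5 × £4,140 = £20,700.
£13,800 is 13,800/20,700 of the full £20,700, so 6,900/20,700 of the £6,000 range has been used: income = £17,300 + £6,000 × 6,900/20,700 = £19,300.

£19,300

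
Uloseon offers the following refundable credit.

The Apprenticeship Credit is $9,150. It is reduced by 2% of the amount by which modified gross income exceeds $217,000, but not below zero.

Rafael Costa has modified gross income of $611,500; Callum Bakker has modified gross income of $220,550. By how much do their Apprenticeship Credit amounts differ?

$7,819

Rafael ($611,500): Apprenticeship Credit: 2% of the $394,500 excess over $217,000 is $7,890; credit = $9,150 − $7,890 = $1,260.
Callum ($220,550): Apprenticeship Credit: 2% of the $3,550 excess over $217,000 is $71; credit = $9,150 − $71 = $9,079.
Difference: |$1,260 − $9,079| = $7,819.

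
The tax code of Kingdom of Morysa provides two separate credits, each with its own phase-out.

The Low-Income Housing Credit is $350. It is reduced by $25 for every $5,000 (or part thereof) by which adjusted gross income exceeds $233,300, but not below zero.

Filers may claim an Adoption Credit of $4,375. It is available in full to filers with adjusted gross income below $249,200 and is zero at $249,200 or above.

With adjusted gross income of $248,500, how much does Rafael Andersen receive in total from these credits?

Low-Income Housing Credit: income exceeds $233,300 by $15,200, which is 4 full-or-partial $5,000 increments; reduction = 4 × $25 = $100, leaving $250.
Adoption Credit: $248,500 is below the $249,200 cutoff, so the full $4,375 applies.
Total: $250 + $4,375 = $4,625.

$4,625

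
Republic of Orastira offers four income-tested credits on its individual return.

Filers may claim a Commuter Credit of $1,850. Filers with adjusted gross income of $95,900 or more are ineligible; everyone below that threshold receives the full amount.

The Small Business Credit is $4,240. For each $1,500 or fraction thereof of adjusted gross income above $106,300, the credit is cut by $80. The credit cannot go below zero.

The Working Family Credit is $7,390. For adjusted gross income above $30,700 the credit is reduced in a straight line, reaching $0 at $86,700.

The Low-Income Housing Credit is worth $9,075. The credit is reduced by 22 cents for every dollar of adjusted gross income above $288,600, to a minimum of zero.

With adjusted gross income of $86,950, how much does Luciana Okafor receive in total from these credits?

Commuter Credit: $86,950 is below the $95,900 cutoff, so the full $1,850 applies.
Small Business Credit: $86,950 is at or below the $106,300 threshold, so the full $4,240 applies.
Working Family Credit: $86,950 is at or above $86,700, so the credit is $0.
Low-Income Housing Credit: $86,950 is at or below the $288,600 threshold, so the full $9,075 applies.
Total: $1,850 + $4,240 + $0 + $9,075 = $15,165.

$15,165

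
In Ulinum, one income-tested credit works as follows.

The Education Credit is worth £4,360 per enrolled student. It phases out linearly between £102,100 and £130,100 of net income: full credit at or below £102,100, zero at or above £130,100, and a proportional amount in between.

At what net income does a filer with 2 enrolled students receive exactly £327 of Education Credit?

Full credit = 2 × £4,360 = £8,720.
£327 is 327/8,720 of the full £8,720, so 8,393/8,720 of the £28,000 range has been used: income = £102,100 + £28,000 × 8,393/8,720 = £129,050.

£129,050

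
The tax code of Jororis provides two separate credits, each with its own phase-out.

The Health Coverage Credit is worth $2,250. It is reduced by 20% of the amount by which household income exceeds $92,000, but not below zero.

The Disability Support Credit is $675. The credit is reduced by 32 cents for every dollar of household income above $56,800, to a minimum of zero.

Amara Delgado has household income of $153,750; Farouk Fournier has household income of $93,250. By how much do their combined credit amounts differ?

$2,000

Amara ($153,750): Health Coverage Credit: 20% of the $61,750 excess over $92,000 is $12,350 ≥ base, so the credit is $0. Disability Support Credit: 32% of the $96,950 excess over $56,800 is $31,024 ≥ base, so the credit is $0. total $0 + $0 = $0
Farouk ($93,250): Health Coverage Credit: 20% of the $1,250 excess over $92,000 is $250; credit = $2,250 − $250 = $2,000. Disability Support Credit: 32% of the $36,450 excess over $56,800 is $11,664 ≥ base, so the credit is $0. total $2,000 + $0 = $2,000
Difference: |$0 − $2,000| = $2,000.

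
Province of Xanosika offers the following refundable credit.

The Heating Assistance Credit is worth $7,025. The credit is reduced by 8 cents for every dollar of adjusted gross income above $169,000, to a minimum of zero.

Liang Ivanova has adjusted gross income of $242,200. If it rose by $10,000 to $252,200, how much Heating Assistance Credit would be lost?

At $242,200 — 8% of the $73,200 excess over $169,000 is $5,856; credit = $7,025 − $5,856 = $1,169.
At $252,200 — 8% of the $83,200 excess over $169,000 is $6,656; credit = $7,025 − $6,656 = $369.
Lost: $1,169 − $369 = $800.

$800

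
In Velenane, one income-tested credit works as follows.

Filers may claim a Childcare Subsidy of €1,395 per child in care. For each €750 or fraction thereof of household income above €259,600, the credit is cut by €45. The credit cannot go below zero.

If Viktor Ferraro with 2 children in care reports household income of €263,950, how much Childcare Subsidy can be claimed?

Childcare Subsidy: base = 2 × €1,395 = €2,790. income exceeds €259,600 by €4,350, which is 6 full-or-partial €750 increments; reduction = 6 × €45 = €270, leaving €2,520.

€2,520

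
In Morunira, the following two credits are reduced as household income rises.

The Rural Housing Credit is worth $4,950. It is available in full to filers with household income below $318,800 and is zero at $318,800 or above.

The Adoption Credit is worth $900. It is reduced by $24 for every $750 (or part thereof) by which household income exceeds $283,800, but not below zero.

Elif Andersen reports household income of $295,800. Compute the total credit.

Rural Housing Credit: $295,800 is below the $318,800 cutoff, so the full $4,950 applies.
Adoption Credit: income exceeds $283,800 by $12,000, which is 16 full-or-partial $750 increments; reduction = 16 × $24 = $384, leaving $516.
Total: $4,950 + $516 = $5,466.

$5,466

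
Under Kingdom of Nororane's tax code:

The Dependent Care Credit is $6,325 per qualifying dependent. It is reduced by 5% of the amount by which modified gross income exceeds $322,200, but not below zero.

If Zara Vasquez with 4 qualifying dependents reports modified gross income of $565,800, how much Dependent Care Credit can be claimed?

Dependent Care Credit: base = 4 × $6,325 = $25,300. 5% of the $243,600 excess over $322,200 is $12,180; credit = $25,300 − $12,180 = $13,120.

$13,120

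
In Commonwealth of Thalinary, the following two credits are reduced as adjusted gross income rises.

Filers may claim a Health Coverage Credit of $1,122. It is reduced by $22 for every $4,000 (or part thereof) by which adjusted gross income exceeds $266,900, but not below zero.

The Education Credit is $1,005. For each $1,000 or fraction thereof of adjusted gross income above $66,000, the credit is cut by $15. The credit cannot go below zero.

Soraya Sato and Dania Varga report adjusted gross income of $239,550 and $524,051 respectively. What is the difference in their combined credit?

$1,122

Soraya ($239,550): Health Coverage Credit: $239,550 is at or below the $266,900 threshold, so the full $1,122 applies. Education Credit: income exceeds $66,000 by $173,550 → 174 increments × $15 = $2,610 ≥ base, so the credit is $0. total $1,122 + $0 = $1,122
Dania ($524,051): Health Coverage Credit: income exceeds $266,900 by $257,151 → 65 increments × $22 = $1,430 ≥ base, so the credit is $0. Education Credit: income exceeds $66,000 by $458,051 → 459 increments × $15 = $6,885 ≥ base, so the credit is $0. total $0 + $0 = $0
Difference: |$1,122 − $0| = $1,122.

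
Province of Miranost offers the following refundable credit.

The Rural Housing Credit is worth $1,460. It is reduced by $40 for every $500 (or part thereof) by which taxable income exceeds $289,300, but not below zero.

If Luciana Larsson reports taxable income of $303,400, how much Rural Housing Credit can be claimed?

Rural Housing Credit: income exceeds $289,300 by $14,100, which is 29 full-or-partial $500 increments; reduction = 29 × $40 = $1,160, leaving $300.

$300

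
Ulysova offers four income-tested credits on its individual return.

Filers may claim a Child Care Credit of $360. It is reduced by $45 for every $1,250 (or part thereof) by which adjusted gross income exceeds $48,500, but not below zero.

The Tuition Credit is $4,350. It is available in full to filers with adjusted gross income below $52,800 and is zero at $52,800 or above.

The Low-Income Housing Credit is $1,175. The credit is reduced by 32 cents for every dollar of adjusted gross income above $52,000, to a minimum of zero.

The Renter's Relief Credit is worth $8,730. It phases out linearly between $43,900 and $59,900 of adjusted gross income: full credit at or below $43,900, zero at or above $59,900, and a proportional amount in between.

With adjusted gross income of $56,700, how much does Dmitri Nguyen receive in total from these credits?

Child Care Credit: income exceeds $48,500 by $8,200, which is 7 full-or-partial $1,250 increments; reduction = 7 × $45 = $315, leaving $45.
Tuition Credit: $56,700 meets or exceeds the $52,800 cutoff, so the credit is $0.
Low-Income Housing Credit: 32% of the $4,700 excess over $52,000 is $1,504 ≥ base, so the credit is $0.
Renter's Relief Credit: $56,700 is $12,800 into a $16,000 phase-out range, leaving 3,200/16,000 of the credit: $8,730 × 3,200/16,000 = $1,746.
Total: $45 + $0 + $0 + $1,746 = $1,791.

$1,791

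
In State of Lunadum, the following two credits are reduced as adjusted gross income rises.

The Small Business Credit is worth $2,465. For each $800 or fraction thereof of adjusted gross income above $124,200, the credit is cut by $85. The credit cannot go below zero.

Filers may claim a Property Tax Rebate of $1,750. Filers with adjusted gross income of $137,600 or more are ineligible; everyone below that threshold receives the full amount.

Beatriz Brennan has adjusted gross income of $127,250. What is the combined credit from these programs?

$3,875

Small Business Credit: income exceeds $124,200 by $3,050, which is 4 full-or-partial $800 increments; reduction = 4 × $85 = $340, leaving $2,125.
Property Tax Rebate: $127,250 is below the $137,600 cutoff, so the full $1,750 applies.
Total: $2,125 + $1,750 = $3,875.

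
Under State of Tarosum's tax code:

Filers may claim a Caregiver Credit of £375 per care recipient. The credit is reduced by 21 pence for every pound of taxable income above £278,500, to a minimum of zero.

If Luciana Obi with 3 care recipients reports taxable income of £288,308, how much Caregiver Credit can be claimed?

Caregiver Credit: base = 3 × £375 = £1,125. 21% of the £9,808 excess over £278,500 is £2,059.68 ≥ base, so the credit is £0.

£0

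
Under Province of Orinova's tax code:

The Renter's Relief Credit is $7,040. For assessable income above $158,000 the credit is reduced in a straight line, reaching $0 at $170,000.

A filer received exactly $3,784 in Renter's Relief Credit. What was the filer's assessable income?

$163,550

$3,784 is 3,784/7,040 of the full $7,040, so 3,256/7,040 of the $12,000 range has been used: income = $158,000 + $12,000 × 3,256/7,040 = $163,550.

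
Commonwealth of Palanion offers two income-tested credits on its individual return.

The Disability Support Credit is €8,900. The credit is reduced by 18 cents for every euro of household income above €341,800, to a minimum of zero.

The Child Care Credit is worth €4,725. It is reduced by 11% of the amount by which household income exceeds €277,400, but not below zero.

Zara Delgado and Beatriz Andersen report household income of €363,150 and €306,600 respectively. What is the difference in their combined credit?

Zara (€363,150): Disability Support Credit: 18% of the €21,350 excess over €341,800 is €3,843; credit = €8,900 − €3,843 = €5,057. Child Care Credit: 11% of the €85,750 excess over €277,400 is €9,432.50 ≥ base, so the credit is €0. total €5,057 + €0 = €5,057
Beatriz (€306,600): Disability Support Credit: €306,600 is at or below the €341,800 threshold, so the full €8,900 applies. Child Care Credit: 11% of the €29,200 excess over €277,400 is €3,212; credit = €4,725 − €3,212 = €1,513. total €8,900 + €1,513 = €10,413
Difference: |€5,057 − €10,413| = €5,356.

€5,356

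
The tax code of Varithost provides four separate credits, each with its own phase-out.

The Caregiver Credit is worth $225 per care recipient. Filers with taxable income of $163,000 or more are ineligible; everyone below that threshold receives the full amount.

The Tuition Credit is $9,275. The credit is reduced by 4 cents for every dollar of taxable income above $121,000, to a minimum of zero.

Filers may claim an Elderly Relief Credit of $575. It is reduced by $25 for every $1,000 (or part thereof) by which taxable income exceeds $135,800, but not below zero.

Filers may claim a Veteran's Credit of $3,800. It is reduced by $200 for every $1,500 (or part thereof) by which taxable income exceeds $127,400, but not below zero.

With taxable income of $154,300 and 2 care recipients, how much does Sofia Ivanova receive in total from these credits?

Caregiver Credit: base = 2 × $225 = $450. $154,300 is below the $163,000 cutoff, so the full $450 applies.
Tuition Credit: 4% of the $33,300 excess over $121,000 is $1,332; credit = $9,275 − $1,332 = $7,943.
Elderly Relief Credit: income exceeds $135,800 by $18,500, which is 19 full-or-partial $1,000 increments; reduction = 19 × $25 = $475, leaving $100.
Veteran's Credit: income exceeds $127,400 by $26,900, which is 18 full-or-partial $1,500 increments; reduction = 18 × $200 = $3,600, leaving $200.
Total: $450 + $7,943 + $100 + $200 = $8,693.

$8,693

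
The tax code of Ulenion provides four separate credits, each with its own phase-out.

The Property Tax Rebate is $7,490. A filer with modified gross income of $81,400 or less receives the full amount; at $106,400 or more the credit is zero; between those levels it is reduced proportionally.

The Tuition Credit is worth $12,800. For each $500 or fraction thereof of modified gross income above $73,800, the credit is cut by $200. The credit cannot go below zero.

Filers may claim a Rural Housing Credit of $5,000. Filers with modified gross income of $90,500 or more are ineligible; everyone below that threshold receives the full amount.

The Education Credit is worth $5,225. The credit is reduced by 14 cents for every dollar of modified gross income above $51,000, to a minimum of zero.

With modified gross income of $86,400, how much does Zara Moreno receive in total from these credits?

Property Tax Rebate: $86,400 is $5,000 into a $25,000 phase-out range, leaving 20,000/25,000 of the credit: $7,490 × 20,000/25,000 = $5,992.
Tuition Credit: income exceeds $73,800 by $12,600, which is 26 full-or-partial $500 increments; reduction = 26 × $200 = $5,200, leaving $7,600.
Rural Housing Credit: $86,400 is below the $90,500 cutoff, so the full $5,000 applies.
Education Credit: 14% of the $35,400 excess over $51,000 is $4,956; credit = $5,225 − $4,956 = $269.
Total: $5,992 + $7,600 + $5,000 + $269 = $18,861.

$18,861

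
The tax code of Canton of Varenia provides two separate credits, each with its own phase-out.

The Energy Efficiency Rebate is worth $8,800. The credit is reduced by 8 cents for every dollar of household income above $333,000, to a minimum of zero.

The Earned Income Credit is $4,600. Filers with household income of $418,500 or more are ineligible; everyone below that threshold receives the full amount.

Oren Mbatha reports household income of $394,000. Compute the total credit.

Energy Efficiency Rebate: 8% of the $61,000 excess over $333,000 is $4,880; credit = $8,800 − $4,880 = $3,920.
Earned Income Credit: $394,000 is below the $418,500 cutoff, so the full $4,600 applies.
Total: $3,920 + $4,600 = $8,520.

$8,520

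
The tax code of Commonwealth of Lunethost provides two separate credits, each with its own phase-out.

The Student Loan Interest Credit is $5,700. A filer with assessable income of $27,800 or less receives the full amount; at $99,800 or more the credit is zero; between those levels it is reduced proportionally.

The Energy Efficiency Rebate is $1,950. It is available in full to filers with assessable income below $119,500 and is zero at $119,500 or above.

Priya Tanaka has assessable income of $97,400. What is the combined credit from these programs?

$2,140

Student Loan Interest Credit: $97,400 is $69,600 into a $72,000 phase-out range, leaving 2,400/72,000 of the credit: $5,700 × 2,400/72,000 = $190.
Energy Efficiency Rebate: $97,400 is below the $119,500 cutoff, so the full $1,950 applies.
Total: $190 + $1,950 = $2,140.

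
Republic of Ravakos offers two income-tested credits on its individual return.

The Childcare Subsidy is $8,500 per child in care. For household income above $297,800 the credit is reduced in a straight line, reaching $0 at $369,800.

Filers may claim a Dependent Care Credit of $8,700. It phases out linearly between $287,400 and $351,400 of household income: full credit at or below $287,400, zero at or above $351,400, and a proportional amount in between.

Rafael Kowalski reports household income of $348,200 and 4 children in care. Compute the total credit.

$10,635

Childcare Subsidy: base = 4 × $8,500 = $34,000. $348,200 is $50,400 into a $72,000 phase-out range, leaving 21,600/72,000 of the credit: $34,000 × 21,600/72,000 = $10,200.
Dependent Care Credit: $348,200 is $60,800 into a $64,000 phase-out range, leaving 3,200/64,000 of the credit: $8,700 × 3,200/64,000 = $435.
Total: $10,200 + $435 = $10,635.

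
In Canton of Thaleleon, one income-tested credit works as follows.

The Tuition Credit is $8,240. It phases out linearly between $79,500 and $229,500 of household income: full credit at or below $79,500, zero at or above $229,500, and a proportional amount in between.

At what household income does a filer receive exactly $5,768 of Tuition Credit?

$5,768 is 5,768/8,240 of the full $8,240, so 2,472/8,240 of the $150,000 range has been used: income = $79,500 + $150,000 × 2,472/8,240 = $124,500.

$124,500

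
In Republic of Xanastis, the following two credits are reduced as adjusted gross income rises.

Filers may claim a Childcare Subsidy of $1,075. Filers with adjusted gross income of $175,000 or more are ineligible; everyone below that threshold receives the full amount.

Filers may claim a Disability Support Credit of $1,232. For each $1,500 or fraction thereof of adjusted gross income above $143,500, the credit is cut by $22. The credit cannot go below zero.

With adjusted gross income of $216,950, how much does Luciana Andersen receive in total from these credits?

Childcare Subsidy: $216,950 meets or exceeds the $175,000 cutoff, so the credit is $0.
Disability Support Credit: income exceeds $143,500 by $73,450, which is 49 full-or-partial $1,500 increments; reduction = 49 × $22 = $1,078, leaving $154.
Total: $0 + $154 = $154.

$154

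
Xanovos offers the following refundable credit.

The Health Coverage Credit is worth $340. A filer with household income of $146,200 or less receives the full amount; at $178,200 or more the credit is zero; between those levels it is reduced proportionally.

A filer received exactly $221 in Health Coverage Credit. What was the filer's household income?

$157,400

$221 is 221/340 of the full $340, so 119/340 of the $32,000 range has been used: income = $146,200 + $32,000 × 119/340 = $157,400.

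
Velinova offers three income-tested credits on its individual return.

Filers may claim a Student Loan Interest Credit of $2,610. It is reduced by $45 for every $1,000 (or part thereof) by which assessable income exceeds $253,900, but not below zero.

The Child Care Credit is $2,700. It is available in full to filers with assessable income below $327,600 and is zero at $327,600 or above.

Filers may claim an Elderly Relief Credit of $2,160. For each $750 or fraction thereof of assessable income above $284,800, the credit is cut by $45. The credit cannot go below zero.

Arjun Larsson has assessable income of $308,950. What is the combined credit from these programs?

$3,465

Student Loan Interest Credit: income exceeds $253,900 by $55,050, which is 56 full-or-partial $1,000 increments; reduction = 56 × $45 = $2,520, leaving $90.
Child Care Credit: $308,950 is below the $327,600 cutoff, so the full $2,700 applies.
Elderly Relief Credit: income exceeds $284,800 by $24,150, which is 33 full-or-partial $750 increments; reduction = 33 × $45 = $1,485, leaving $675.
Total: $90 + $2,700 + $675 = $3,465.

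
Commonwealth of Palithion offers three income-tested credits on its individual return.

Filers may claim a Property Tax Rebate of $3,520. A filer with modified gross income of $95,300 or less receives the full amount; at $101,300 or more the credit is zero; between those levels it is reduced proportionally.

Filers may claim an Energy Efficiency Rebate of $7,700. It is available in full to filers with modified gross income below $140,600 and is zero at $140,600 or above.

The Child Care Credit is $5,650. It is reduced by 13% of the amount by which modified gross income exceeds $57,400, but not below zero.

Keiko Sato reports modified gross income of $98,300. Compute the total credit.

$9,793

Property Tax Rebate: $98,300 is $3,000 into a $6,000 phase-out range, leaving 3,000/6,000 of the credit: $3,520 × 3,000/6,000 = $1,760.
Energy Efficiency Rebate: $98,300 is below the $140,600 cutoff, so the full $7,700 applies.
Child Care Credit: 13% of the $40,900 excess over $57,400 is $5,317; credit = $5,650 − $5,317 = $333.
Total: $1,760 + $7,700 + $333 = $9,793.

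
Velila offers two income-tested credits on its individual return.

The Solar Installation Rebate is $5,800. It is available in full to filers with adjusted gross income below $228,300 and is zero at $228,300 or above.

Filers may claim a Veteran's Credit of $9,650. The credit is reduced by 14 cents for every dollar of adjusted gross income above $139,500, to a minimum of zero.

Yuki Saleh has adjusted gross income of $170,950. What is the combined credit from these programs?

Solar Installation Rebate: $170,950 is below the $228,300 cutoff, so the full $5,800 applies.
Veteran's Credit: 14% of the $31,450 excess over $139,500 is $4,403; credit = $9,650 − $4,403 = $5,247.
Total: $5,800 + $5,247 = $11,047.

$11,047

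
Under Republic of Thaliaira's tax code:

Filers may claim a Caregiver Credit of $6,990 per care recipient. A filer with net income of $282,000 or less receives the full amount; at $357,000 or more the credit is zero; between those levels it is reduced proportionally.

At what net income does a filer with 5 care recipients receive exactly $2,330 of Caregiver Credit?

$352,000

Full credit = 5 × $6,990 = $34,950.
$2,330 is 2,330/34,950 of the full $34,950, so 32,620/34,950 of the $75,000 range has been used: income = $282,000 + $75,000 × 32,620/34,950 = $352,000.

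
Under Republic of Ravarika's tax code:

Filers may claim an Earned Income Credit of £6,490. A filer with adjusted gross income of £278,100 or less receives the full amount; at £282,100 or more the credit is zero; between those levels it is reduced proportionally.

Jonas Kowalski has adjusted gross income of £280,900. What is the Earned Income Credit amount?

Earned Income Credit: £280,900 is £2,800 into a £4,000 phase-out range, leaving 1,200/4,000 of the credit: £6,490 × 1,200/4,000 = £1,947.

£1,947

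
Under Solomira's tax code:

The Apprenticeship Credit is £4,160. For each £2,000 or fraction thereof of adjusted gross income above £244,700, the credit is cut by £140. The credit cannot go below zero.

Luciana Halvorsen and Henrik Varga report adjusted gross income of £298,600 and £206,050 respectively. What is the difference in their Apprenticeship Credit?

£3,780

Luciana (£298,600): Apprenticeship Credit: income exceeds £244,700 by £53,900, which is 27 full-or-partial £2,000 increments; reduction = 27 × £140 = £3,780, leaving £380.
Henrik (£206,050): Apprenticeship Credit: £206,050 is at or below the £244,700 threshold, so the full £4,160 applies.
Difference: |£380 − £4,160| = £3,780.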